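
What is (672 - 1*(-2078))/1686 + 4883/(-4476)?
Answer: 226459/419252 ≈ 0.54015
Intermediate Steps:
(672 - 1*(-2078))/1686 + 4883/(-4476) = (672 + 2078)*(1/1686) + 4883*(-1/4476) = 2750*(1/1686) - 4883/4476 = 1375/843 - 4883/4476 = 226459/419252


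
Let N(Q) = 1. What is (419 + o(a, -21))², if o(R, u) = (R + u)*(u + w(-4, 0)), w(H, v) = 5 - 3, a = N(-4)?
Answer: 638401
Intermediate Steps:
a = 1
w(H, v) = 2
o(R, u) = (2 + u)*(R + u) (o(R, u) = (R + u)*(u + 2) = (R + u)*(2 + u) = (2 + u)*(R + u))
(419 + o(a, -21))² = (419 + ((-21)² + 2*1 + 2*(-21) + 1*(-21)))² = (419 + (441 + 2 - 42 - 21))² = (419 + 380)² = 799² = 638401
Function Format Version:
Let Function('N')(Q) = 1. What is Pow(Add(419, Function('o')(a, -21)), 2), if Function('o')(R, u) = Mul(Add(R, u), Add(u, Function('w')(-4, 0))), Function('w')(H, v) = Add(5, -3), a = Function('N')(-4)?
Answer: 638401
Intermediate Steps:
a = 1
Function('w')(H, v) = 2
Function('o')(R, u) = Mul(Add(2, u), Add(R, u)) (Function('o')(R, u) = Mul(Add(R, u), Add(u, 2)) = Mul(Add(R, u), Add(2, u)) = Mul(Add(2, u), Add(R, u)))
Pow(Add(419, Function('o')(a, -21)), 2) = Pow(Add(419, Add(Pow(-21, 2), Mul(2, 1), Mul(2, -21), Mul(1, -21))), 2) = Pow(Add(419, Add(441, 2, -42, -21)), 2) = Pow(Add(419, 380), 2) = Pow(799, 2) = 638401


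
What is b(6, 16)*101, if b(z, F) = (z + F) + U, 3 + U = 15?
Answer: 3434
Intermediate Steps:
U = 12 (U = -3 + 15 = 12)
b(z, F) = 12 + F + z (b(z, F) = (z + F) + 12 = (F + z) + 12 = 12 + F + z)
b(6, 16)*101 = (12 + 16 + 6)*101 = 34*101 = 3434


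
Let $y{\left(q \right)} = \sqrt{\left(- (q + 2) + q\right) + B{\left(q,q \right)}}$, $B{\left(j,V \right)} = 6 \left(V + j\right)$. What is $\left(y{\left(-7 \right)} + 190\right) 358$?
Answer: $68020 + 358 i \sqrt{86} \approx 68020.0 + 3320.0 i$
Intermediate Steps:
$B{\left(j,V \right)} = 6 V + 6 j$
$y{\left(q \right)} = \sqrt{-2 + 12 q}$ ($y{\left(q \right)} = \sqrt{\left(- (q + 2) + q\right) + \left(6 q + 6 q\right)} = \sqrt{\left(- (2 + q) + q\right) + 12 q} = \sqrt{\left(\left(-2 - q\right) + q\right) + 12 q} = \sqrt{-2 + 12 q}$)
$\left(y{\left(-7 \right)} + 190\right) 358 = \left(\sqrt{-2 + 12 \left(-7\right)} + 190\right) 358 = \left(\sqrt{-2 - 84} + 190\right) 358 = \left(\sqrt{-86} + 190\right) 358 = \left(i \sqrt{86} + 190\right) 358 = \left(190 + i \sqrt{86}\right) 358 = 68020 + 358 i \sqrt{86}$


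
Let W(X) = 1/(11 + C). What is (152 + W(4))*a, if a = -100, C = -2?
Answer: -136900/9 ≈ -15211.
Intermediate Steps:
W(X) = ⅑ (W(X) = 1/(11 - 2) = 1/9 = ⅑)
(152 + W(4))*a = (152 + ⅑)*(-100) = (1369/9)*(-100) = -136900/9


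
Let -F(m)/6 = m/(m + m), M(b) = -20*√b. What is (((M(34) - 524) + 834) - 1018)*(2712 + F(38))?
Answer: -1917972 - 54180*√34 ≈ -2.2339e+6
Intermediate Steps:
F(m) = -3 (F(m) = -6*m/(m + m) = -6*m/(2*m) = -6*m*1/(2*m) = -6*½ = -3)
(((M(34) - 524) + 834) - 1018)*(2712 + F(38)) = (((-20*√34 - 524) + 834) - 1018)*(2712 - 3) = (((-524 - 20*√34) + 834) - 1018)*2709 = ((310 - 20*√34) - 1018)*2709 = (-708 - 20*√34)*2709 = -1917972 - 54180*√34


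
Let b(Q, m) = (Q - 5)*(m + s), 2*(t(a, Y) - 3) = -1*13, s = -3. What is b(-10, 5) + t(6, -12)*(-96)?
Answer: 306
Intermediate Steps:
t(a, Y) = -7/2 (t(a, Y) = 3 + (-1*13)/2 = 3 + (½)*(-13) = 3 - 13/2 = -7/2)
b(Q, m) = (-5 + Q)*(-3 + m) (b(Q, m) = (Q - 5)*(m - 3) = (-5 + Q)*(-3 + m))
b(-10, 5) + t(6, -12)*(-96) = (15 - 5*5 - 3*(-10) - 10*5) - 7/2*(-96) = (15 - 25 + 30 - 50) + 336 = -30 + 336 = 306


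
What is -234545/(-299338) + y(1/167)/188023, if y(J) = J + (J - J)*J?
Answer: 7364676006683/9399165605258 ≈ 0.78355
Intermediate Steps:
y(J) = J (y(J) = J + 0*J = J + 0 = J)
-234545/(-299338) + y(1/167)/188023 = -234545/(-299338) + 1/(167*188023) = -234545*(-1/299338) + (1/167)*(1/188023) = 234545/299338 + 1/31399841 = 7364676006683/9399165605258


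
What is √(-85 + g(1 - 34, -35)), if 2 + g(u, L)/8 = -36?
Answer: I*√389 ≈ 19.723*I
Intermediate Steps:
g(u, L) = -304 (g(u, L) = -16 + 8*(-36) = -16 - 288 = -304)
√(-85 + g(1 - 34, -35)) = √(-85 - 304) = √(-389) = I*√389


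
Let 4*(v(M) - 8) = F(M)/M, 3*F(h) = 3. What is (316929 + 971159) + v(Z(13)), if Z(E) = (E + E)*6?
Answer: 803771905/624 ≈ 1.2881e+6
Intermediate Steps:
F(h) = 1 (F(h) = (⅓)*3 = 1)
Z(E) = 12*E (Z(E) = (2*E)*6 = 12*E)
v(M) = 8 + 1/(4*M) (v(M) = 8 + (1/M)/4 = 8 + 1/(4*M))
(316929 + 971159) + v(Z(13)) = (316929 + 971159) + (8 + 1/(4*((12*13)))) = 1288088 + (8 + (¼)/156) = 1288088 + (8 + (¼)*(1/156)) = 1288088 + (8 + 1/624) = 1288088 + 4993/624 = 803771905/624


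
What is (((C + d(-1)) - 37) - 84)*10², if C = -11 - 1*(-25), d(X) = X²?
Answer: -10600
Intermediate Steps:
C = 14 (C = -11 + 25 = 14)
(((C + d(-1)) - 37) - 84)*10² = (((14 + (-1)²) - 37) - 84)*10² = (((14 + 1) - 37) - 84)*100 = ((15 - 37) - 84)*100 = (-22 - 84)*100 = -106*100 = -10600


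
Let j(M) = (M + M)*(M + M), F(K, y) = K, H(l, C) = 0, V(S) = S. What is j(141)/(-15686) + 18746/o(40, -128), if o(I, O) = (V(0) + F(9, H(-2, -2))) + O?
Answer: -21679508/133331 ≈ -162.60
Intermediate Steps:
j(M) = 4*M² (j(M) = (2*M)*(2*M) = 4*M²)
o(I, O) = 9 + O (o(I, O) = (0 + 9) + O = 9 + O)
j(141)/(-15686) + 18746/o(40, -128) = (4*141²)/(-15686) + 18746/(9 - 128) = (4*19881)*(-1/15686) + 18746/(-119) = 79524*(-1/15686) + 18746*(-1/119) = -39762/7843 - 2678/17 = -21679508/133331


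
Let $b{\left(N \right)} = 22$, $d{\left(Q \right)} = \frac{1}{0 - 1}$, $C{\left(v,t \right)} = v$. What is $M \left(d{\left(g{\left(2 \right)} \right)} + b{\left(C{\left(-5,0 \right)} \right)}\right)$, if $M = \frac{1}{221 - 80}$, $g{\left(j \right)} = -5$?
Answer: $\frac{7}{47} \approx 0.14894$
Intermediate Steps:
$d{\left(Q \right)} = -1$ ($d{\left(Q \right)} = \frac{1}{-1} = -1$)
$M = \frac{1}{141} \approx 0.0070922$
$M \left(d{\left(g{\left(2 \right)} \right)} + b{\left(C{\left(-5,0 \right)} \right)}\right) = \frac{-1 + 22}{141} = \frac{1}{141} \cdot 21 = \frac{7}{47}$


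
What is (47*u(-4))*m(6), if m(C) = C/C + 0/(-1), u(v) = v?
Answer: -188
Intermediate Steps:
m(C) = 1 (m(C) = 1 + 0*(-1) = 1 + 0 = 1)
(47*u(-4))*m(6) = (47*(-4))*1 = -188*1 = -188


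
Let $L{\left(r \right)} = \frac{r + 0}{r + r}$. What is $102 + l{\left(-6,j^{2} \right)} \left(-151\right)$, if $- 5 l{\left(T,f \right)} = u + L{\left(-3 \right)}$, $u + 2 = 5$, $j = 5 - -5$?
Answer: $\frac{2077}{10} \approx 207.7$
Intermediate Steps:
$L{\left(r \right)} = \frac{1}{2}$ ($L{\left(r \right)} = \frac{r}{2 r} = r \frac{1}{2 r} = \frac{1}{2}$)
$j = 10$ ($j = 5 + 5 = 10$)
$u = 3$ ($u = -2 + 5 = 3$)
$l{\left(T,f \right)} = - \frac{7}{10}$ ($l{\left(T,f \right)} = - \frac{3 + \frac{1}{2}}{5} = \left(- \frac{1}{5}\right) \frac{7}{2} = - \frac{7}{10}$)
$102 + l{\left(-6,j^{2} \right)} \left(-151\right) = 102 - - \frac{1057}{10} = 102 + \frac{1057}{10} = \frac{2077}{10}$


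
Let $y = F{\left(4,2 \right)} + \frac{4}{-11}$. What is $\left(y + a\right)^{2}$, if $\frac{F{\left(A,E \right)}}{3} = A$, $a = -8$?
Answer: $\frac{1600}{121} \approx 13.223$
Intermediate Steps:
$F{\left(A,E \right)} = 3 A$
$y = \frac{128}{11}$ ($y = 3 \cdot 4 + \frac{4}{-11} = 12 + 4 \left(- \frac{1}{11}\right) = 12 - \frac{4}{11} = \frac{128}{11} \approx 11.636$)
$\left(y + a\right)^{2} = \left(\frac{128}{11} - 8\right)^{2} = \left(\frac{40}{11}\right)^{2} = \frac{1600}{121}$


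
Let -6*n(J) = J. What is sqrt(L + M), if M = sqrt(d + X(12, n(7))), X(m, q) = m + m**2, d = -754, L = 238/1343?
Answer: sqrt(1106 + 6241*I*sqrt(598))/79 ≈ 3.5094 + 3.4841*I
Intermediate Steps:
L = 14/79 (L = 238*(1/1343) = 14/79 ≈ 0.17722)
n(J) = -J/6
M = I*sqrt(598) (M = sqrt(-754 + 12*(1 + 12)) = sqrt(-754 + 12*13) = sqrt(-754 + 156) = sqrt(-598) = I*sqrt(598) ≈ 24.454*I)
sqrt(L + M) = sqrt(14/79 + I*sqrt(598))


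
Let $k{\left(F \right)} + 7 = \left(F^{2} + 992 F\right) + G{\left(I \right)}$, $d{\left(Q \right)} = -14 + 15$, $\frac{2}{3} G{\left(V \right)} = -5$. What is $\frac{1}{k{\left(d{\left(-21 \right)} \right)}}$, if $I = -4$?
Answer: $\frac{2}{1957} \approx 0.001022$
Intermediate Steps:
$G{\left(V \right)} = - \frac{15}{2}$ ($G{\left(V \right)} = \frac{3}{2} \left(-5\right) = - \frac{15}{2}$)
$d{\left(Q \right)} = 1$
$k{\left(F \right)} = - \frac{29}{2} + F^{2} + 992 F$ ($k{\left(F \right)} = -7 - \left(\frac{15}{2} - F^{2} - 992 F\right) = -7 + \left(- \frac{15}{2} + F^{2} + 992 F\right) = - \frac{29}{2} + F^{2} + 992 F$)
$\frac{1}{k{\left(d{\left(-21 \right)} \right)}} = \frac{1}{- \frac{29}{2} + 1^{2} + 992 \cdot 1} = \frac{1}{- \frac{29}{2} + 1 + 992} = \frac{1}{\frac{1957}{2}} = \frac{2}{1957}$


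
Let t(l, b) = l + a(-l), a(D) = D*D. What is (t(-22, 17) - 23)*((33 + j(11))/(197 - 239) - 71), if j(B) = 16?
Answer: -190087/6 ≈ -31681.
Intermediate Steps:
a(D) = D**2
t(l, b) = l + l**2 (t(l, b) = l + (-l)**2 = l + l**2)
(t(-22, 17) - 23)*((33 + j(11))/(197 - 239) - 71) = (-22*(1 - 22) - 23)*((33 + 16)/(197 - 239) - 71) = (-22*(-21) - 23)*(49/(-42) - 71) = (462 - 23)*(49*(-1/42) - 71) = 439*(-7/6 - 71) = 439*(-433/6) = -190087/6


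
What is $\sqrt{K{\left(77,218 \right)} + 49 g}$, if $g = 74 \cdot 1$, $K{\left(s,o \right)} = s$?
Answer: $23 \sqrt{7} \approx 60.852$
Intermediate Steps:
$g = 74$
$\sqrt{K{\left(77,218 \right)} + 49 g} = \sqrt{77 + 49 \cdot 74} = \sqrt{77 + 3626} = \sqrt{3703} = 23 \sqrt{7}$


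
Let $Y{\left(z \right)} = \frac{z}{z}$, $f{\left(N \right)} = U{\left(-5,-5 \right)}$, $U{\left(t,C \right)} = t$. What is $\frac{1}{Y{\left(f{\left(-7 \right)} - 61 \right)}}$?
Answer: $1$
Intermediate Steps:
$f{\left(N \right)} = -5$
$Y{\left(z \right)} = 1$
$\frac{1}{Y{\left(f{\left(-7 \right)} - 61 \right)}} = 1^{-1} = 1$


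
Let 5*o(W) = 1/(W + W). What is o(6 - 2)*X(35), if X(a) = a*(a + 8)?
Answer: 301/8 ≈ 37.625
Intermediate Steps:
o(W) = 1/(10*W) (o(W) = 1/(5*(W + W)) = 1/(5*((2*W))) = (1/(2*W))/5 = 1/(10*W))
X(a) = a*(8 + a)
o(6 - 2)*X(35) = (1/(10*(6 - 2)))*(35*(8 + 35)) = ((⅒)/4)*(35*43) = ((⅒)*(¼))*1505 = (1/40)*1505 = 301/8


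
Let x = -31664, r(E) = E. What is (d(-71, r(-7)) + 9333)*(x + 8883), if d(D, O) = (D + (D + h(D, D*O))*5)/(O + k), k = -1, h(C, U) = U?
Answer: -1654014505/8 ≈ -2.0675e+8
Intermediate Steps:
d(D, O) = (6*D + 5*D*O)/(-1 + O) (d(D, O) = (D + (D + D*O)*5)/(O - 1) = (D + (5*D + 5*D*O))/(-1 + O) = (6*D + 5*D*O)/(-1 + O))
(d(-71, r(-7)) + 9333)*(x + 8883) = (-71*(6 + 5*(-7))/(-1 - 7) + 9333)*(-31664 + 8883) = (-71*(6 - 35)/(-8) + 9333)*(-22781) = (-71*(-⅛)*(-29) + 9333)*(-22781) = (-2059/8 + 9333)*(-22781) = (72605/8)*(-22781) = -1654014505/8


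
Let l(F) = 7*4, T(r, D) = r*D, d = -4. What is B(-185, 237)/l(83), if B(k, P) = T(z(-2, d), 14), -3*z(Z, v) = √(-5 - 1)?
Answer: -I*√6/6 ≈ -0.40825*I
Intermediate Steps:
z(Z, v) = -I*√6/3 (z(Z, v) = -√(-5 - 1)/3 = -I*√6/3)
T(r, D) = D*r
B(k, P) = -14*I*√6/3 (B(k, P) = 14*(-I*√6/3) = -14*I*√6/3)
l(F) = 28
B(-185, 237)/l(83) = -14*I*√6/3/28 = -14*I*√6/3*(1/28) = -I*√6/6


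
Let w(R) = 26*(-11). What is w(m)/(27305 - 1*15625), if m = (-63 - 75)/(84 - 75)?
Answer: -143/5840 ≈ -0.024486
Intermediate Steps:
m = -46/3 (m = -138/9 = -138*1/9 = -46/3 ≈ -15.333)
w(R) = -286
w(m)/(27305 - 1*15625) = -286/(27305 - 1*15625) = -286/(27305 - 15625) = -286/11680 = -286*1/11680 = -143/5840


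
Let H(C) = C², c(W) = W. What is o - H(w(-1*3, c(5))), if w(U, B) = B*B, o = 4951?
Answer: 4326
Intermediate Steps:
w(U, B) = B²
o - H(w(-1*3, c(5))) = 4951 - (5²)² = 4951 - 1*25² = 4951 - 1*625 = 4951 - 625 = 4326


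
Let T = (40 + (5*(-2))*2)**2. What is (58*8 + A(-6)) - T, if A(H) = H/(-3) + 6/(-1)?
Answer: 60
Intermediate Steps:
A(H) = -6 - H/3 (A(H) = H*(-1/3) + 6*(-1) = -H/3 - 6 = -6 - H/3)
T = 400 (T = (40 - 10*2)**2 = (40 - 20)**2 = 20**2 = 400)
(58*8 + A(-6)) - T = (58*8 + (-6 - 1/3*(-6))) - 1*400 = (464 + (-6 + 2)) - 400 = (464 - 4) - 400 = 460 - 400 = 60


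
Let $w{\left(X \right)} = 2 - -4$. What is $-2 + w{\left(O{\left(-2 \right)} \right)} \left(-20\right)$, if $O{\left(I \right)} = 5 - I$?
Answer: $-122$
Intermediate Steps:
$w{\left(X \right)} = 6$ ($w{\left(X \right)} = 2 + 4 = 6$)
$-2 + w{\left(O{\left(-2 \right)} \right)} \left(-20\right) = -2 + 6 \left(-20\right) = -2 - 120 = -122$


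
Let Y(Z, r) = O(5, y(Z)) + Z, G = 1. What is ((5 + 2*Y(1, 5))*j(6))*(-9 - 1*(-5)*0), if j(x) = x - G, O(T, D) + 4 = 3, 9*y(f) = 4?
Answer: -225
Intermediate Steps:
y(f) = 4/9 (y(f) = (⅑)*4 = 4/9)
O(T, D) = -1 (O(T, D) = -4 + 3 = -1)
Y(Z, r) = -1 + Z
j(x) = -1 + x (j(x) = x - 1*1 = x - 1 = -1 + x)
((5 + 2*Y(1, 5))*j(6))*(-9 - 1*(-5)*0) = ((5 + 2*(-1 + 1))*(-1 + 6))*(-9 - 1*(-5)*0) = ((5 + 2*0)*5)*(-9 + 5*0) = ((5 + 0)*5)*(-9 + 0) = (5*5)*(-9) = 25*(-9) = -225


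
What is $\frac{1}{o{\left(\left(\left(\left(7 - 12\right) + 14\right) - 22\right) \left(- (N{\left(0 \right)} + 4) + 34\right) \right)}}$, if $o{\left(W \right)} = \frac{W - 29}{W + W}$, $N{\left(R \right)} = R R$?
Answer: $\frac{780}{419} \approx 1.8616$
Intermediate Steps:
$N{\left(R \right)} = R^{2}$
$o{\left(W \right)} = \frac{-29 + W}{2 W}$
$\frac{1}{o{\left(\left(\left(\left(7 - 12\right) + 14\right) - 22\right) \left(- (N{\left(0 \right)} + 4) + 34\right) \right)}} = \frac{1}{\frac{1}{2} \frac{1}{\left(\left(\left(7 - 12\right) + 14\right) - 22\right) \left(- (0^{2} + 4) + 34\right)} \left(-29 + \left(\left(\left(7 - 12\right) + 14\right) - 22\right) \left(- (0^{2} + 4) + 34\right)\right)} = \frac{1}{\frac{1}{2} \frac{1}{\left(\left(-5 + 14\right) - 22\right) \left(- (0 + 4) + 34\right)} \left(-29 + \left(\left(-5 + 14\right) - 22\right) \left(- (0 + 4) + 34\right)\right)} = \frac{1}{\frac{1}{2} \frac{1}{\left(9 - 22\right) \left(\left(-1\right) 4 + 34\right)} \left(-29 + \left(9 - 22\right) \left(\left(-1\right) 4 + 34\right)\right)} = \frac{1}{\frac{1}{2} \frac{1}{\left(-13\right) \left(-4 + 34\right)} \left(-29 - 13 \left(-4 + 34\right)\right)} = \frac{1}{\frac{1}{2} \frac{1}{\left(-13\right) 30} \left(-29 - 390\right)} = \frac{1}{\frac{1}{2} \frac{1}{-390} \left(-29 - 390\right)} = \frac{1}{\frac{1}{2} \left(- \frac{1}{390}\right) \left(-419\right)} = \frac{1}{\frac{419}{780}} = \frac{780}{419}$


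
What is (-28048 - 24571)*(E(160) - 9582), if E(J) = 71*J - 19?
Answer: -92556821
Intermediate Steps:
E(J) = -19 + 71*J
(-28048 - 24571)*(E(160) - 9582) = (-28048 - 24571)*((-19 + 71*160) - 9582) = -52619*((-19 + 11360) - 9582) = -52619*(11341 - 9582) = -52619*1759 = -92556821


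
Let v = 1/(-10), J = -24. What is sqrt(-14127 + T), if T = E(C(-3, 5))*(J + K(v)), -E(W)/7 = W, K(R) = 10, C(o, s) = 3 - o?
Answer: I*sqrt(13539) ≈ 116.36*I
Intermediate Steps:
v = -1/10 ≈ -0.10000
E(W) = -7*W
T = 588 (T = (-7*(3 - 1*(-3)))*(-24 + 10) = -7*(3 + 3)*(-14) = -7*6*(-14) = -42*(-14) = 588)
sqrt(-14127 + T) = sqrt(-14127 + 588) = sqrt(-13539) = I*sqrt(13539)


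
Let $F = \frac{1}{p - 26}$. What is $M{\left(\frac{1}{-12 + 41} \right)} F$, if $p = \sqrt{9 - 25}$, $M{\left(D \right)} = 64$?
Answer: $- \frac{416}{173} - \frac{64 i}{173} \approx -2.4046 - 0.36994 i$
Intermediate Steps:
$p = 4 i$ ($p = \sqrt{-16} = 4 i \approx 4.0 i$)
$F = \frac{-26 - 4 i}{692}$ ($F = \frac{1}{4 i - 26} = \frac{1}{-26 + 4 i} = \frac{-26 - 4 i}{692} \approx -0.037572 - 0.0057803 i$)
$M{\left(\frac{1}{-12 + 41} \right)} F = 64 \left(- \frac{13}{346} - \frac{i}{173}\right) = - \frac{416}{173} - \frac{64 i}{173}$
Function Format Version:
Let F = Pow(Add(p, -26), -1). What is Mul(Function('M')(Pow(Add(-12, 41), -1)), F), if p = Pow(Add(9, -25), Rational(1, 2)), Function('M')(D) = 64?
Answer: Add(Rational(-416, 173), Mul(Rational(-64, 173), I)) ≈ Add(-2.4046, Mul(-0.36994, I))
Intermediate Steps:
p = Mul(4, I) (p = Pow(-16, Rational(1, 2)) = Mul(4, I) ≈ Mul(4.0000, I))
F = Mul(Rational(1, 692), Add(-26, Mul(-4, I))) (F = Pow(Add(Mul(4, I), -26), -1) = Pow(Add(-26, Mul(4, I)), -1) = Mul(Rational(1, 692), Add(-26, Mul(-4, I))) ≈ Add(-0.037572, Mul(-0.0057803, I)))
Mul(Function('M')(Pow(Add(-12, 41), -1)), F) = Mul(64, Add(Rational(-13, 346), Mul(Rational(-1, 173), I))) = Add(Rational(-416, 173), Mul(Rational(-64, 173), I))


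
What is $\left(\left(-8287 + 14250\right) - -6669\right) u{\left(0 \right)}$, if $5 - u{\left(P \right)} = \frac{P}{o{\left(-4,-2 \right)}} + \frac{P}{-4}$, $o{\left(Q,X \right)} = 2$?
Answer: $63160$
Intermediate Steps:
$u{\left(P \right)} = 5 - \frac{P}{4}$ ($u{\left(P \right)} = 5 - \left(\frac{P}{2} + \frac{P}{-4}\right) = 5 - \left(P \frac{1}{2} + P \left(- \frac{1}{4}\right)\right) = 5 - \left(\frac{P}{2} - \frac{P}{4}\right) = 5 - \frac{P}{4}$)
$\left(\left(-8287 + 14250\right) - -6669\right) u{\left(0 \right)} = \left(\left(-8287 + 14250\right) - -6669\right) \left(5 - 0\right) = \left(5963 + 6669\right) \left(5 + 0\right) = 12632 \cdot 5 = 63160$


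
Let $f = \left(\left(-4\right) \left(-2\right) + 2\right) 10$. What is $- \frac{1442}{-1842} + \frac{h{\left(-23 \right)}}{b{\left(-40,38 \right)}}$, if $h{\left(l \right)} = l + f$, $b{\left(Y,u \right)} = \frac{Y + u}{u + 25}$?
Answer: $- \frac{4466329}{1842} \approx -2424.7$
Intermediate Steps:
$f = 100$ ($f = \left(8 + 2\right) 10 = 10 \cdot 10 = 100$)
$b{\left(Y,u \right)} = \frac{Y + u}{25 + u}$
$h{\left(l \right)} = 100 + l$ ($h{\left(l \right)} = l + 100 = 100 + l$)
$- \frac{1442}{-1842} + \frac{h{\left(-23 \right)}}{b{\left(-40,38 \right)}} = - \frac{1442}{-1842} + \frac{100 - 23}{\frac{1}{25 + 38} \left(-40 + 38\right)} = \left(-1442\right) \left(- \frac{1}{1842}\right) + \frac{77}{\frac{1}{63} \left(-2\right)} = \frac{721}{921} + \frac{77}{\frac{1}{63} \left(-2\right)} = \frac{721}{921} + \frac{77}{- \frac{2}{63}} = \frac{721}{921} + 77 \left(- \frac{63}{2}\right) = \frac{721}{921} - \frac{4851}{2} = - \frac{4466329}{1842}$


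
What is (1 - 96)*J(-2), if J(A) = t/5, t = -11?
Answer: 209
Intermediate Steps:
J(A) = -11/5
(1 - 96)*J(-2) = (1 - 96)*(-11/5) = -95*(-11/5) = 209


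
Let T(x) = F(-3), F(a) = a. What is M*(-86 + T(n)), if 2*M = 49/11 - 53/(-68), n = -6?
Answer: -348435/1496 ≈ -232.91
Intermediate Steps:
T(x) = -3
M = 3915/1496 (M = (49/11 - 53/(-68))/2 = (49*(1/11) - 53*(-1/68))/2 = (49/11 + 53/68)/2 = (½)*(3915/748) = 3915/1496 ≈ 2.6170)
M*(-86 + T(n)) = 3915*(-86 - 3)/1496 = (3915/1496)*(-89) = -348435/1496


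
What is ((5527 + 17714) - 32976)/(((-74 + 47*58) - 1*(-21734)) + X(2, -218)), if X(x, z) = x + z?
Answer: -1947/4834 ≈ -0.40277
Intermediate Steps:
((5527 + 17714) - 32976)/(((-74 + 47*58) - 1*(-21734)) + X(2, -218)) = ((5527 + 17714) - 32976)/(((-74 + 47*58) - 1*(-21734)) + (2 - 218)) = (23241 - 32976)/(((-74 + 2726) + 21734) - 216) = -9735/((2652 + 21734) - 216) = -9735/(24386 - 216) = -9735/24170 = -9735*1/24170 = -1947/4834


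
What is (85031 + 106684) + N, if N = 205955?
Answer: 397670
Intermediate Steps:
(85031 + 106684) + N = (85031 + 106684) + 205955 = 191715 + 205955 = 397670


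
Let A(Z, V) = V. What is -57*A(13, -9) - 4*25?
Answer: 413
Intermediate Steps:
-57*A(13, -9) - 4*25 = -57*(-9) - 4*25 = 513 - 100 = 413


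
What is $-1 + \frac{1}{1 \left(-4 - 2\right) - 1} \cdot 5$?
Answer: $- \frac{12}{7} \approx -1.7143$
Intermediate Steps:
$-1 + \frac{1}{1 \left(-4 - 2\right) - 1} \cdot 5 = -1 + \frac{1}{1 \left(-6\right) - 1} \cdot 5 = -1 + \frac{1}{-6 - 1} \cdot 5 = -1 + \frac{1}{-7} \cdot 5 = -1 - \frac{5}{7} = - \frac{12}{7}$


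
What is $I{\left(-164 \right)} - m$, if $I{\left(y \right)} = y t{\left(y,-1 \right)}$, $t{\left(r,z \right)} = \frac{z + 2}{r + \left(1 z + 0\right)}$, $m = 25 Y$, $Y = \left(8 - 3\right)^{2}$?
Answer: $- \frac{102961}{165} \approx -624.01$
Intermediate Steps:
$Y = 25$ ($Y = 5^{2} = 25$)
$m = 625$ ($m = 25 \cdot 25 = 625$)
$t{\left(r,z \right)} = \frac{2 + z}{r + z}$ ($t{\left(r,z \right)} = \frac{2 + z}{r + \left(z + 0\right)} = \frac{2 + z}{r + z}$)
$I{\left(y \right)} = \frac{y}{-1 + y}$ ($I{\left(y \right)} = y \frac{2 - 1}{y - 1} = y \frac{1}{-1 + y} 1 = \frac{y}{-1 + y}$)
$I{\left(-164 \right)} - m = - \frac{164}{-1 - 164} - 625 = - \frac{164}{-165} - 625 = \left(-164\right) \left(- \frac{1}{165}\right) - 625 = \frac{164}{165} - 625 = - \frac{102961}{165}$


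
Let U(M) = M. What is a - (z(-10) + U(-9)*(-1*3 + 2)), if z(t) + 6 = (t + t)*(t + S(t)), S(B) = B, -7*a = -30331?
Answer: 3930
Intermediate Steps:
a = 4333 (a = -⅐*(-30331) = 4333)
z(t) = -6 + 4*t² (z(t) = -6 + (t + t)*(t + t) = -6 + (2*t)*(2*t) = -6 + 4*t²)
a - (z(-10) + U(-9)*(-1*3 + 2)) = 4333 - ((-6 + 4*(-10)²) - 9*(-1*3 + 2)) = 4333 - ((-6 + 4*100) - 9*(-3 + 2)) = 4333 - ((-6 + 400) - 9*(-1)) = 4333 - (394 + 9) = 4333 - 1*403 = 4333 - 403 = 3930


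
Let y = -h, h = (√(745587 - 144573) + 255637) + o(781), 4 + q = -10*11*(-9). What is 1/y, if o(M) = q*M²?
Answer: -200559061/120671810847404825 + √601014/362015432542214475 ≈ -1.6620e-9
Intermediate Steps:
q = 986 (q = -4 - 10*11*(-9) = -4 - 110*(-9) = -4 + 990 = 986)
o(M) = 986*M²
h = 601677183 + √601014 (h = (√(745587 - 144573) + 255637) + 986*781² = (√601014 + 255637) + 986*609961 = (255637 + √601014) + 601421546 = 601677183 + √601014 ≈ 6.0168e+8)
y = -601677183 - √601014 (y = -(601677183 + √601014) = -601677183 - √601014 ≈ -6.0168e+8)
1/y = 1/(-601677183 - √601014)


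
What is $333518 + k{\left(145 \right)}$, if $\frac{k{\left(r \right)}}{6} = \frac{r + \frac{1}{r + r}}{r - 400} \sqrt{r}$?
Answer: $333518 - \frac{42051 \sqrt{145}}{12325} \approx 3.3348 \cdot 10^{5}$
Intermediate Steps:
$k{\left(r \right)} = \frac{6 \sqrt{r} \left(r + \frac{1}{2 r}\right)}{-400 + r}$ ($k{\left(r \right)} = 6 \frac{r + \frac{1}{r + r}}{r - 400} \sqrt{r} = 6 \frac{r + \frac{1}{2 r}}{-400 + r} \sqrt{r} = 6 \frac{\sqrt{r} \left(r + \frac{1}{2 r}\right)}{-400 + r} = \frac{6 \sqrt{r} \left(r + \frac{1}{2 r}\right)}{-400 + r}$)
$333518 + k{\left(145 \right)} = 333518 + \frac{3 \left(1 + 2 \cdot 145^{2}\right)}{\sqrt{145} \left(-400 + 145\right)} = 333518 + \frac{3 \frac{\sqrt{145}}{145} \left(1 + 2 \cdot 21025\right)}{-255} = 333518 + 3 \frac{\sqrt{145}}{145} \left(- \frac{1}{255}\right) \left(1 + 42050\right) = 333518 + 3 \frac{\sqrt{145}}{145} \left(- \frac{1}{255}\right) 42051 = 333518 - \frac{42051 \sqrt{145}}{12325}$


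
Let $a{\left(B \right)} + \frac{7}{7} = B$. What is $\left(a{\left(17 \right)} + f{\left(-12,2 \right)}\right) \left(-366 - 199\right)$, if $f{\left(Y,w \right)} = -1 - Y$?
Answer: $-15255$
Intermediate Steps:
$a{\left(B \right)} = -1 + B$
$\left(a{\left(17 \right)} + f{\left(-12,2 \right)}\right) \left(-366 - 199\right) = \left(\left(-1 + 17\right) - -11\right) \left(-366 - 199\right) = \left(16 + \left(-1 + 12\right)\right) \left(-565\right) = \left(16 + 11\right) \left(-565\right) = 27 \left(-565\right) = -15255$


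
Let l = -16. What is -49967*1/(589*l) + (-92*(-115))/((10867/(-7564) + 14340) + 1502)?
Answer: 6741122634187/1129165029904 ≈ 5.9700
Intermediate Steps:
-49967*1/(589*l) + (-92*(-115))/((10867/(-7564) + 14340) + 1502) = -49967/(-31*(-16)*(-19)) + (-92*(-115))/((10867/(-7564) + 14340) + 1502) = -49967/(496*(-19)) + 10580/((10867*(-1/7564) + 14340) + 1502) = -49967/(-9424) + 10580/((-10867/7564 + 14340) + 1502) = -49967*(-1/9424) + 10580/(108456893/7564 + 1502) = 49967/9424 + 10580/(119818021/7564) = 49967/9424 + 10580*(7564/119818021) = 49967/9424 + 80027120/119818021 = 6741122634187/1129165029904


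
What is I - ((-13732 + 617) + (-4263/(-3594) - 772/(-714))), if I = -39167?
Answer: -11143045397/427686 ≈ -26054.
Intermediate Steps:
I - ((-13732 + 617) + (-4263/(-3594) - 772/(-714))) = -39167 - ((-13732 + 617) + (-4263/(-3594) - 772/(-714))) = -39167 - (-13115 + (-4263*(-1/3594) - 772*(-1/714))) = -39167 - (-13115 + (1421/1198 + 386/357)) = -39167 - (-13115 + 969725/427686) = -39167 - 1*(-5608132165/427686) = -39167 + 5608132165/427686 = -11143045397/427686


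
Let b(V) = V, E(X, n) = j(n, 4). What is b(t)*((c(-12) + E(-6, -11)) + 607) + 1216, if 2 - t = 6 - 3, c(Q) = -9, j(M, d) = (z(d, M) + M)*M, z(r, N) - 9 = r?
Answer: 640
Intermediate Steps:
z(r, N) = 9 + r
j(M, d) = M*(9 + M + d) (j(M, d) = ((9 + d) + M)*M = (9 + M + d)*M = M*(9 + M + d))
E(X, n) = n*(13 + n) (E(X, n) = n*(9 + n + 4) = n*(13 + n))
t = -1 (t = 2 - (6 - 3) = 2 - 1*3 = 2 - 3 = -1)
b(t)*((c(-12) + E(-6, -11)) + 607) + 1216 = -((-9 - 11*(13 - 11)) + 607) + 1216 = -((-9 - 11*2) + 607) + 1216 = -((-9 - 22) + 607) + 1216 = -(-31 + 607) + 1216 = -1*576 + 1216 = -576 + 1216 = 640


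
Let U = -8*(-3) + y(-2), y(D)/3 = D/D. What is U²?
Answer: 729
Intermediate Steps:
y(D) = 3 (y(D) = 3*(D/D) = 3*1 = 3)
U = 27 (U = -8*(-3) + 3 = 24 + 3 = 27)
U² = 27² = 729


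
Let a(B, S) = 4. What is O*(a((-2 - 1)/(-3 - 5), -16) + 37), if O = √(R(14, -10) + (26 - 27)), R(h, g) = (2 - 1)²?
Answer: 0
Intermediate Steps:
R(h, g) = 1 (R(h, g) = 1² = 1)
O = 0 (O = √(1 + (26 - 27)) = √(1 - 1) = √0 = 0)
O*(a((-2 - 1)/(-3 - 5), -16) + 37) = 0*(4 + 37) = 0*41 = 0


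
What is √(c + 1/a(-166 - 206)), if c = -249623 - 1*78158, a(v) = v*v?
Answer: I*√45359645903/372 ≈ 572.52*I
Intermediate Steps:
a(v) = v²
c = -327781 (c = -249623 - 78158 = -327781)
√(c + 1/a(-166 - 206)) = √(-327781 + 1/((-166 - 206)²)) = √(-327781 + 1/((-372)²)) = √(-327781 + 1/138384) = √(-45359645903/138384) = I*√45359645903/372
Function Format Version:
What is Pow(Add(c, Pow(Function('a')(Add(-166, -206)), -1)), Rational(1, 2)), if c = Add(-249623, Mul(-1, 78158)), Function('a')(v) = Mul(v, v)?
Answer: Mul(Rational(1, 372), I, Pow(45359645903, Rational(1, 2))) ≈ Mul(572.52, I)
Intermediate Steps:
Function('a')(v) = Pow(v, 2)
c = -327781 (c = Add(-249623, -78158) = -327781)
Pow(Add(c, Pow(Function('a')(Add(-166, -206)), -1)), Rational(1, 2)) = Pow(Add(-327781, Pow(Pow(Add(-166, -206), 2), -1)), Rational(1, 2)) = Pow(Add(-327781, Pow(Pow(-372, 2), -1)), Rational(1, 2)) = Pow(Add(-327781, Pow(138384, -1)), Rational(1, 2)) = Pow(Add(-327781, Rational(1, 138384)), Rational(1, 2)) = Pow(Rational(-45359645903, 138384), Rational(1, 2)) = Mul(Rational(1, 372), I, Pow(45359645903, Rational(1, 2)))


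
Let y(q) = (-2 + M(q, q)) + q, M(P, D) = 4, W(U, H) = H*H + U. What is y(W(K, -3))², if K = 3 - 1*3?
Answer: 121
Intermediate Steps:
K = 0 (K = 3 - 3 = 0)
W(U, H) = U + H² (W(U, H) = H² + U = U + H²)
y(q) = 2 + q (y(q) = (-2 + 4) + q = 2 + q)
y(W(K, -3))² = (2 + (0 + (-3)²))² = (2 + (0 + 9))² = (2 + 9)² = 11² = 121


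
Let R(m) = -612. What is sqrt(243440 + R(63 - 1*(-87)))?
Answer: 2*sqrt(60707) ≈ 492.78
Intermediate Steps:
sqrt(243440 + R(63 - 1*(-87))) = sqrt(243440 - 612) = sqrt(242828) = 2*sqrt(60707)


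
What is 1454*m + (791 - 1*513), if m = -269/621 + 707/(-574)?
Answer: -54556175/25461 ≈ -2142.7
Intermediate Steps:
m = -84779/50922 (m = -269*1/621 + 707*(-1/574) = -269/621 - 101/82 = -84779/50922 ≈ -1.6649)
1454*m + (791 - 1*513) = 1454*(-84779/50922) + (791 - 1*513) = -61634333/25461 + (791 - 513) = -61634333/25461 + 278 = -54556175/25461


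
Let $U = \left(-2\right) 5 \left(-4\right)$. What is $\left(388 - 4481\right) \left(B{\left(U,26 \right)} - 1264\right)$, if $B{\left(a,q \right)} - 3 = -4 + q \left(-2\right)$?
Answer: $5390481$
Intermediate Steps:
$U = 40$ ($U = \left(-10\right) \left(-4\right) = 40$)
$B{\left(a,q \right)} = -1 - 2 q$ ($B{\left(a,q \right)} = 3 + \left(-4 + q \left(-2\right)\right) = 3 - \left(4 + 2 q\right) = -1 - 2 q$)
$\left(388 - 4481\right) \left(B{\left(U,26 \right)} - 1264\right) = \left(388 - 4481\right) \left(\left(-1 - 52\right) - 1264\right) = - 4093 \left(\left(-1 - 52\right) - 1264\right) = - 4093 \left(-53 - 1264\right) = \left(-4093\right) \left(-1317\right) = 5390481$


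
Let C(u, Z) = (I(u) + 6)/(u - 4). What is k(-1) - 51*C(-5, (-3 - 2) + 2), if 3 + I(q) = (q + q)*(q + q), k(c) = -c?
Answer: 1754/3 ≈ 584.67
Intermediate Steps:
I(q) = -3 + 4*q² (I(q) = -3 + (q + q)*(q + q) = -3 + (2*q)*(2*q) = -3 + 4*q²)
C(u, Z) = (3 + 4*u²)/(-4 + u) (C(u, Z) = ((-3 + 4*u²) + 6)/(u - 4) = (3 + 4*u²)/(-4 + u))
k(-1) - 51*C(-5, (-3 - 2) + 2) = -1*(-1) - 51*(3 + 4*(-5)²)/(-4 - 5) = 1 - 51*(3 + 4*25)/(-9) = 1 - (-17)*(3 + 100)/3 = 1 - (-17)*103/3 = 1 - 51*(-103/9) = 1 + 1751/3 = 1754/3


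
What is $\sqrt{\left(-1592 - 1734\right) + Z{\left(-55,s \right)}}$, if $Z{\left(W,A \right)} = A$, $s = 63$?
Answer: $i \sqrt{3263} \approx 57.123 i$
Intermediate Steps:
$\sqrt{\left(-1592 - 1734\right) + Z{\left(-55,s \right)}} = \sqrt{\left(-1592 - 1734\right) + 63} = \sqrt{-3326 + 63} = \sqrt{-3263} = i \sqrt{3263}$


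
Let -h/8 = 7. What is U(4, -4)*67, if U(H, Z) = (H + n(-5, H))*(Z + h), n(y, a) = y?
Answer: 4020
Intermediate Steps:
h = -56 (h = -8*7 = -56)
U(H, Z) = (-56 + Z)*(-5 + H) (U(H, Z) = (H - 5)*(Z - 56) = (-5 + H)*(-56 + Z) = (-56 + Z)*(-5 + H))
U(4, -4)*67 = (280 - 56*4 - 5*(-4) + 4*(-4))*67 = (280 - 224 + 20 - 16)*67 = 60*67 = 4020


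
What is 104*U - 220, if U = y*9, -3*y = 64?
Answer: -20188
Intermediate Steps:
y = -64/3 (y = -⅓*64 = -64/3 ≈ -21.333)
U = -192 (U = -64/3*9 = -192)
104*U - 220 = 104*(-192) - 220 = -19968 - 220 = -20188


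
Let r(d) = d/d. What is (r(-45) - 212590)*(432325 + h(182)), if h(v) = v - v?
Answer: -91907539425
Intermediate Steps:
r(d) = 1
h(v) = 0
(r(-45) - 212590)*(432325 + h(182)) = (1 - 212590)*(432325 + 0) = -212589*432325 = -91907539425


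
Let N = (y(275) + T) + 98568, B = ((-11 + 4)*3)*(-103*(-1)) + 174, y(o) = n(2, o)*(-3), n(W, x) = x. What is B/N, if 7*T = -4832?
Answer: -13923/679369 ≈ -0.020494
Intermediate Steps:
T = -4832/7 (T = (⅐)*(-4832) = -4832/7 ≈ -690.29)
y(o) = -3*o (y(o) = o*(-3) = -3*o)
B = -1989 (B = -7*3*103 + 174 = -21*103 + 174 = -2163 + 174 = -1989)
N = 679369/7 (N = (-3*275 - 4832/7) + 98568 = (-825 - 4832/7) + 98568 = -10607/7 + 98568 = 679369/7 ≈ 97053.)
B/N = -1989/679369/7 = -1989*7/679369 = -13923/679369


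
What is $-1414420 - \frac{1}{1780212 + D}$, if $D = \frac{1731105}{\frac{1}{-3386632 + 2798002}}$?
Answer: $- \frac{1441263649089825959}{1018978555938} \approx -1.4144 \cdot 10^{6}$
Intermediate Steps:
$D = -1018980336150$ ($D = \frac{1731105}{\frac{1}{-588630}} = \frac{1731105}{- \frac{1}{588630}} = 1731105 \left(-588630\right) = -1018980336150$)
$-1414420 - \frac{1}{1780212 + D} = -1414420 - \frac{1}{1780212 - 1018980336150} = -1414420 - \frac{1}{-1018978555938} = -1414420 - - \frac{1}{1018978555938} = -1414420 + \frac{1}{1018978555938} = - \frac{1441263649089825959}{1018978555938}$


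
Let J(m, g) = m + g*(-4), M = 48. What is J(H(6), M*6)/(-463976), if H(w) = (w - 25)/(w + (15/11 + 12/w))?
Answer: 118865/47789528 ≈ 0.0024873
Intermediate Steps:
H(w) = (-25 + w)/(15/11 + w + 12/w) (H(w) = (-25 + w)/(w + (15*(1/11) + 12/w)) = (-25 + w)/(w + (15/11 + 12/w)) = (-25 + w)/(15/11 + w + 12/w))
J(m, g) = m - 4*g
J(H(6), M*6)/(-463976) = (11*6*(-25 + 6)/(132 + 11*6**2 + 15*6) - 192*6)/(-463976) = (11*6*(-19)/(132 + 11*36 + 90) - 4*288)*(-1/463976) = (11*6*(-19)/(132 + 396 + 90) - 1152)*(-1/463976) = (11*6*(-19)/618 - 1152)*(-1/463976) = (11*6*(1/618)*(-19) - 1152)*(-1/463976) = (-209/103 - 1152)*(-1/463976) = -118865/103*(-1/463976) = 118865/47789528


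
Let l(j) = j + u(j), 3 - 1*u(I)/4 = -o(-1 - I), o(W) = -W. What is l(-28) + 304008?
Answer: 303884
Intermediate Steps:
u(I) = 16 + 4*I (u(I) = 12 - (-4)*(-(-1 - I)) = 12 - (-4)*(1 + I) = 12 - 4*(-1 - I) = 12 + (4 + 4*I) = 16 + 4*I)
l(j) = 16 + 5*j (l(j) = j + (16 + 4*j) = 16 + 5*j)
l(-28) + 304008 = (16 + 5*(-28)) + 304008 = (16 - 140) + 304008 = -124 + 304008 = 303884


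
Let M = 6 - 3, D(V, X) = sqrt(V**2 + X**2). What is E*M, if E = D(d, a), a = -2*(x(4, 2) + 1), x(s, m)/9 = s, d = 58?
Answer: 6*sqrt(2210) ≈ 282.06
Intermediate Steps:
x(s, m) = 9*s
a = -74 (a = -2*(9*4 + 1) = -2*(36 + 1) = -2*37 = -74)
E = 2*sqrt(2210) (E = sqrt(58**2 + (-74)**2) = sqrt(3364 + 5476) = sqrt(8840) = 2*sqrt(2210) ≈ 94.021)
M = 3
E*M = (2*sqrt(2210))*3 = 6*sqrt(2210)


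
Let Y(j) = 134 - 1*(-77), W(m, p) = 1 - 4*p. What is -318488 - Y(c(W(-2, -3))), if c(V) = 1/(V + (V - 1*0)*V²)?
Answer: -318699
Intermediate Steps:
c(V) = 1/(V + V³) (c(V) = 1/(V + (V + 0)*V²) = 1/(V + V*V²) = 1/(V + V³))
Y(j) = 211 (Y(j) = 134 + 77 = 211)
-318488 - Y(c(W(-2, -3))) = -318488 - 1*211 = -318488 - 211 = -318699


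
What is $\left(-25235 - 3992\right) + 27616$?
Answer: $-1611$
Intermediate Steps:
$\left(-25235 - 3992\right) + 27616 = -29227 + 27616 = -1611$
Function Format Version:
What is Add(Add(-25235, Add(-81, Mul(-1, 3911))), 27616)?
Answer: -1611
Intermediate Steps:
Add(Add(-25235, Add(-81, Mul(-1, 3911))), 27616) = Add(Add(-25235, Add(-81, -3911)), 27616) = Add(Add(-25235, -3992), 27616) = Add(-29227, 27616) = -1611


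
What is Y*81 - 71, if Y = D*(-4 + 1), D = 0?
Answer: -71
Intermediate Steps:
Y = 0 (Y = 0*(-4 + 1) = 0*(-3) = 0)
Y*81 - 71 = 0*81 - 71 = 0 - 71 = -71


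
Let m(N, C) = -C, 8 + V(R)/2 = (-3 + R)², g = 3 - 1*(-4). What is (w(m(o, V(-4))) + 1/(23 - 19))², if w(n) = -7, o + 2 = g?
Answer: 729/16 ≈ 45.563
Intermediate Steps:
g = 7 (g = 3 + 4 = 7)
o = 5 (o = -2 + 7 = 5)
V(R) = -16 + 2*(-3 + R)²
(w(m(o, V(-4))) + 1/(23 - 19))² = (-7 + 1/(23 - 19))² = (-7 + 1/4)² = (-7 + ¼)² = (-27/4)² = 729/16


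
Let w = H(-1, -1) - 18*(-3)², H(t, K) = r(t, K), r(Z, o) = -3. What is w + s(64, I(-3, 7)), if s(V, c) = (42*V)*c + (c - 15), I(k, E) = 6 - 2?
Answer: 10576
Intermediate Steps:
I(k, E) = 4
s(V, c) = -15 + c + 42*V*c (s(V, c) = 42*V*c + (-15 + c) = -15 + c + 42*V*c)
H(t, K) = -3
w = -165 (w = -3 - 18*(-3)² = -3 - 18*9 = -3 - 162 = -165)
w + s(64, I(-3, 7)) = -165 + (-15 + 4 + 42*64*4) = -165 + (-15 + 4 + 10752) = -165 + 10741 = 10576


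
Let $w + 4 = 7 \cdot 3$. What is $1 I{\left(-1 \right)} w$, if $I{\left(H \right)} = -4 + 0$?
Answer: $-68$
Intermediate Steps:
$I{\left(H \right)} = -4$
$w = 17$ ($w = -4 + 7 \cdot 3 = -4 + 21 = 17$)
$1 I{\left(-1 \right)} w = 1 \left(-4\right) 17 = \left(-4\right) 17 = -68$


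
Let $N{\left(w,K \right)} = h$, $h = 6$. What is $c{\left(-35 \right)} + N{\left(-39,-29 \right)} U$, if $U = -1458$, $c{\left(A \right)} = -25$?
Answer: $-8773$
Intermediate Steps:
$N{\left(w,K \right)} = 6$
$c{\left(-35 \right)} + N{\left(-39,-29 \right)} U = -25 + 6 \left(-1458\right) = -25 - 8748 = -8773$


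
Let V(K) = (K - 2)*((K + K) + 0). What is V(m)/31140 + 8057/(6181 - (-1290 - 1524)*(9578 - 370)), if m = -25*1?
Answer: 55935731/1281064654 ≈ 0.043664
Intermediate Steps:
m = -25
V(K) = 2*K*(-2 + K) (V(K) = (-2 + K)*(2*K + 0) = (-2 + K)*(2*K) = 2*K*(-2 + K))
V(m)/31140 + 8057/(6181 - (-1290 - 1524)*(9578 - 370)) = (2*(-25)*(-2 - 25))/31140 + 8057/(6181 - (-1290 - 1524)*(9578 - 370)) = (2*(-25)*(-27))*(1/31140) + 8057/(6181 - (-2814)*9208) = 1350*(1/31140) + 8057/(6181 - 1*(-25911312)) = 15/346 + 8057/(6181 + 25911312) = 15/346 + 8057/25917493 = 15/346 + 8057*(1/25917493) = 15/346 + 1151/3702499 = 55935731/1281064654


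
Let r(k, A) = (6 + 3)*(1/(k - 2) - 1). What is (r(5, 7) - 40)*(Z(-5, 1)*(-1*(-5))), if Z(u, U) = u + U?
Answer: 920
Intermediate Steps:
Z(u, U) = U + u
r(k, A) = -9 + 9/(-2 + k) (r(k, A) = 9*(1/(-2 + k) - 1) = 9*(-1 + 1/(-2 + k)) = -9 + 9/(-2 + k))
(r(5, 7) - 40)*(Z(-5, 1)*(-1*(-5))) = (9*(3 - 1*5)/(-2 + 5) - 40)*((1 - 5)*(-1*(-5))) = (9*(3 - 5)/3 - 40)*(-4*5) = (9*(⅓)*(-2) - 40)*(-20) = (-6 - 40)*(-20) = -46*(-20) = 920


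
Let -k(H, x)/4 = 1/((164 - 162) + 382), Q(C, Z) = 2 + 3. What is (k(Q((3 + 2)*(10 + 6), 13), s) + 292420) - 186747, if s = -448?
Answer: 10144607/96 ≈ 1.0567e+5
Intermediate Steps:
Q(C, Z) = 5
k(H, x) = -1/96 (k(H, x) = -4/((164 - 162) + 382) = -4/(2 + 382) = -4/384 = -4*1/384 = -1/96)
(k(Q((3 + 2)*(10 + 6), 13), s) + 292420) - 186747 = (-1/96 + 292420) - 186747 = 28072319/96 - 186747 = 10144607/96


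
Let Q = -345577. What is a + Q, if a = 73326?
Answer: -272251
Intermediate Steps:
a + Q = 73326 - 345577 = -272251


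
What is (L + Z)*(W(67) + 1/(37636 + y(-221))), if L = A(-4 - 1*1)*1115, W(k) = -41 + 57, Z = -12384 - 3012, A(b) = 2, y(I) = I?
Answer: -7881707406/37415 ≈ -2.1066e+5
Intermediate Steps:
Z = -15396
W(k) = 16
L = 2230 (L = 2*1115 = 2230)
(L + Z)*(W(67) + 1/(37636 + y(-221))) = (2230 - 15396)*(16 + 1/(37636 - 221)) = -13166*(16 + 1/37415) = -13166*598641/37415 = -7881707406/37415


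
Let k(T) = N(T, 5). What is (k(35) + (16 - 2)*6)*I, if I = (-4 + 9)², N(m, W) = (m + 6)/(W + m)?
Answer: 17005/8 ≈ 2125.6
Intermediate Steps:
N(m, W) = (6 + m)/(W + m)
I = 25 (I = 5² = 25)
k(T) = (6 + T)/(5 + T)
(k(35) + (16 - 2)*6)*I = ((6 + 35)/(5 + 35) + (16 - 2)*6)*25 = (41/40 + 14*6)*25 = ((1/40)*41 + 84)*25 = (41/40 + 84)*25 = (3401/40)*25 = 17005/8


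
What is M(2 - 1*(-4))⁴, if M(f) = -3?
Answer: 81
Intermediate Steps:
M(2 - 1*(-4))⁴ = (-3)⁴ = 81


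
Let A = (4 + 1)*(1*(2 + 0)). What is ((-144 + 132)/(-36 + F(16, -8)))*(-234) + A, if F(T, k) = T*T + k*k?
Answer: 1412/71 ≈ 19.887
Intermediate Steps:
F(T, k) = T² + k²
A = 10 (A = 5*(1*2) = 5*2 = 10)
((-144 + 132)/(-36 + F(16, -8)))*(-234) + A = ((-144 + 132)/(-36 + (16² + (-8)²)))*(-234) + 10 = -12/(-36 + (256 + 64))*(-234) + 10 = -12/(-36 + 320)*(-234) + 10 = -12/284*(-234) + 10 = -12*1/284*(-234) + 10 = -3/71*(-234) + 10 = 702/71 + 10 = 1412/71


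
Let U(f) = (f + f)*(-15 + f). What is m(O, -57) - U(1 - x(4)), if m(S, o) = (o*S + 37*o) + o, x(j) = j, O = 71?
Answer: -6321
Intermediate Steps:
m(S, o) = 38*o + S*o (m(S, o) = (S*o + 37*o) + o = (37*o + S*o) + o = 38*o + S*o)
U(f) = 2*f*(-15 + f) (U(f) = (2*f)*(-15 + f) = 2*f*(-15 + f))
m(O, -57) - U(1 - x(4)) = -57*(38 + 71) - 2*(1 - 1*4)*(-15 + (1 - 1*4)) = -57*109 - 2*(1 - 4)*(-15 + (1 - 4)) = -6213 - 2*(-3)*(-15 - 3) = -6213 - 2*(-3)*(-18) = -6213 - 1*108 = -6213 - 108 = -6321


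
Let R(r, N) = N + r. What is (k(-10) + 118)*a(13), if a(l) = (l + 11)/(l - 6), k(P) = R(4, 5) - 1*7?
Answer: 2880/7 ≈ 411.43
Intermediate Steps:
k(P) = 2 (k(P) = (5 + 4) - 1*7 = 9 - 7 = 2)
a(l) = (11 + l)/(-6 + l)
(k(-10) + 118)*a(13) = (2 + 118)*((11 + 13)/(-6 + 13)) = 120*(24/7) = 2880/7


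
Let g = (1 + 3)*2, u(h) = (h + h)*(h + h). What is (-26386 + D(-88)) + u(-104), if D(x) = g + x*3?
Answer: 16622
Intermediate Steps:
u(h) = 4*h² (u(h) = (2*h)*(2*h) = 4*h²)
g = 8 (g = 4*2 = 8)
D(x) = 8 + 3*x (D(x) = 8 + x*3 = 8 + 3*x)
(-26386 + D(-88)) + u(-104) = (-26386 + (8 + 3*(-88))) + 4*(-104)² = (-26386 + (8 - 264)) + 4*10816 = (-26386 - 256) + 43264 = -26642 + 43264 = 16622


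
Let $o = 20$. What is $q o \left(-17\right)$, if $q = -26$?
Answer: $8840$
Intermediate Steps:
$q o \left(-17\right) = \left(-26\right) 20 \left(-17\right) = \left(-520\right) \left(-17\right) = 8840$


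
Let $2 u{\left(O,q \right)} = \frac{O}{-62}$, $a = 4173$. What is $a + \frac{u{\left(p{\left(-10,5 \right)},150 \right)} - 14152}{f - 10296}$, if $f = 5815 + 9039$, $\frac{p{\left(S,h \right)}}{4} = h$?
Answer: $\frac{589197837}{141298} \approx 4169.9$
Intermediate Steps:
$p{\left(S,h \right)} = 4 h$
$u{\left(O,q \right)} = - \frac{O}{124}$ ($u{\left(O,q \right)} = \frac{O \frac{1}{-62}}{2} = \frac{O \left(- \frac{1}{62}\right)}{2} = \frac{\left(- \frac{1}{62}\right) O}{2} = - \frac{O}{124}$)
$f = 14854$
$a + \frac{u{\left(p{\left(-10,5 \right)},150 \right)} - 14152}{f - 10296} = 4173 + \frac{- \frac{4 \cdot 5}{124} - 14152}{14854 - 10296} = 4173 + \frac{\left(- \frac{1}{124}\right) 20 - 14152}{4558} = 4173 + \left(- \frac{5}{31} - 14152\right) \frac{1}{4558} = 4173 - \frac{438717}{141298} = \frac{589197837}{141298}$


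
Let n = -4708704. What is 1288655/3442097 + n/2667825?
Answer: -4256636628971/3060970809675 ≈ -1.3906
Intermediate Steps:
1288655/3442097 + n/2667825 = 1288655/3442097 - 4708704/2667825 = 1288655*(1/3442097) - 4708704*1/2667825 = 1288655/3442097 - 1569568/889275 = -4256636628971/3060970809675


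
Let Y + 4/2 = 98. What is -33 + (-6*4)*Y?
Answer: -2337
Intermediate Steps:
Y = 96 (Y = -2 + 98 = 96)
-33 + (-6*4)*Y = -33 - 6*4*96 = -33 - 24*96 = -33 - 2304 = -2337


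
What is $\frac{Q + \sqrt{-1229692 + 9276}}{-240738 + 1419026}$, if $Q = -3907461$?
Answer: $- \frac{3907461}{1178288} + \frac{i \sqrt{19069}}{147286} \approx -3.3162 + 0.00093757 i$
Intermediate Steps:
$\frac{Q + \sqrt{-1229692 + 9276}}{-240738 + 1419026} = \frac{-3907461 + \sqrt{-1229692 + 9276}}{-240738 + 1419026} = \frac{-3907461 + \sqrt{-1220416}}{1178288} = \left(-3907461 + 8 i \sqrt{19069}\right) \frac{1}{1178288} = - \frac{3907461}{1178288} + \frac{i \sqrt{19069}}{147286}$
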